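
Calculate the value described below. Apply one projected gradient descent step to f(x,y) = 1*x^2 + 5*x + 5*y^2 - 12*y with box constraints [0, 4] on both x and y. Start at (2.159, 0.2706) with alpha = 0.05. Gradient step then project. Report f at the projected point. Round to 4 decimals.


Step 1: Compute gradient at (2.159, 0.2706).
grad_x = 2*1*2.159 + 5 = 9.318
grad_y = 2*5*0.2706 - 12 = -9.294
Step 2: Gradient step.
x_raw = 2.159 - 0.05*9.318 = 1.6931
y_raw = 0.2706 - 0.05*-9.294 = 0.7353
Step 3: Project onto [0, 4].
x_proj = clip(1.6931) = 1.6931
y_proj = clip(0.7353) = 0.7353
Step 4: Evaluate f.
f(1.6931, 0.7353) = 5.2118


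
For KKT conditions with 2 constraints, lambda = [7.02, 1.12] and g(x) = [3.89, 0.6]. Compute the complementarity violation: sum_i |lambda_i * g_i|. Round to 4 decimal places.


KKT complementary slackness check:
lambda_1 * g_1 = 7.02 * 3.89 = 27.3078
lambda_2 * g_2 = 1.12 * 0.6 = 0.672
Total violation = 27.3078 + 0.672 = 27.9798


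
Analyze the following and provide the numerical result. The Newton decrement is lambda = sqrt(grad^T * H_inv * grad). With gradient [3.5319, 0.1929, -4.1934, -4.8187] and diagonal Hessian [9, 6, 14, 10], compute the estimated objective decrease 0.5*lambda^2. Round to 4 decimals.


Step 1: H is diagonal, so H^(-1) * g = [0.3924, 0.0322, -0.2995, -0.4819].
Step 2: g^T H^(-1) g = sum_i g_i^2 / H_ii
  = (3.5319)^2/9 + (0.1929)^2/6 + (-4.1934)^2/14 + (-4.8187)^2/10
  = 1.386 + 0.0062 + 1.256 + 2.322 = 4.9703
Step 3: Objective decrease = 0.5 * g^T H^(-1) g = 2.4851


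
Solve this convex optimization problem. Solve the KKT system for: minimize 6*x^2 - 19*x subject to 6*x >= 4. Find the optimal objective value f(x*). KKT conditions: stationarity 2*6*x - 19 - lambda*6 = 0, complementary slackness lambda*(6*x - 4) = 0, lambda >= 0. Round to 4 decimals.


Step 1: Try lambda = 0 (constraint inactive).
Stationarity: 2*6*x - 19 = 0
x* = 19/(2*6) = 19/12 = 1.5833 (rounded; the exact value 19/12 is used below)
Check constraint: 6*1.5833 = 9.4998 >= 4 -- satisfied.
Step 2: Compute optimal value.
f(x*) = 6*(19/12)^2 - 19*(19/12) = -15.0417


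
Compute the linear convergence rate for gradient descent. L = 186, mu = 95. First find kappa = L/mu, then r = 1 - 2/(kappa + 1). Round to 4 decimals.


Step 1: Compute the condition number.
kappa = L/mu = 186/95 = 1.9579
Step 2: Compute the convergence rate.
r = 1 - 2/(kappa + 1) = 1 - 2*mu/(L + mu) = (L - mu)/(L + mu) = 91/281 = 0.3238


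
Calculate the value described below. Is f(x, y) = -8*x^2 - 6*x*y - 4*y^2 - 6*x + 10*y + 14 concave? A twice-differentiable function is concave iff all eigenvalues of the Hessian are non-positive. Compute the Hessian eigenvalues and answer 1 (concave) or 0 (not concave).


The Hessian of f(x,y) = -8*x^2 - 6*x*y - 4*y^2 - 6*x + 10*y + 14 is:
H = [[-16, -6], [-6, -8]]
Trace = -16 - 8 = -24
Determinant = -16*-8 - (-6)^2 = 92
Discriminant = (-24)^2 - 4*92 = 208.0
Eigenvalues: lambda_1 = -19.2111, lambda_2 = -4.7889
The function is concave.

1


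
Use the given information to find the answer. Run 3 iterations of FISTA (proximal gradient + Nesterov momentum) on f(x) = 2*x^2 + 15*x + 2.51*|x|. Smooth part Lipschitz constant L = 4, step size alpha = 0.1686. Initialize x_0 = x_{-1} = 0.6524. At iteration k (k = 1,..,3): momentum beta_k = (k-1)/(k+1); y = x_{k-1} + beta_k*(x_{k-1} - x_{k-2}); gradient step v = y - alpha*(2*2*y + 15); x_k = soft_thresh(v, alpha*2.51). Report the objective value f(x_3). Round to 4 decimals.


FISTA on f(x) = 2*x^2 + 15*x + 2.51*|x|
L = 4, alpha = 0.1686
Iteration 1: beta = 0.0, y = 0.6524 + 0.0*(0.6524 - 0.6524) = 0.6524
  grad(y) = 17.6096, v = y - alpha*grad = -2.3166
  prox(v) = soft_thresh(-2.3166, 0.4232) = -1.8934
Iteration 2: beta = 0.3333, y = -1.8934 + 0.3333*(-1.8934 - 0.6524) = -2.742
  grad(y) = 4.032, v = y - alpha*grad = -3.4218
  prox(v) = soft_thresh(-3.4218, 0.4232) = -2.9986
Iteration 3: beta = 0.5, y = -2.9986 + 0.5*(-2.9986 + 1.8934) = -3.5512
  grad(y) = 0.7951, v = y - alpha*grad = -3.6853
  prox(v) = soft_thresh(-3.6853, 0.4232) = -3.2621
f(x_3) = 2*(-3.2621)^2 + 15*(-3.2621) + 2.51*|-3.2621| = -19.461


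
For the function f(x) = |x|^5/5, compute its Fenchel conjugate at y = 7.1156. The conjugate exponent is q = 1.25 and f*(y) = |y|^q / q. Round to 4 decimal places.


The conjugate exponent q satisfies 1/p + 1/q = 1.
p = 5, so q = 5/(5 - 1) = 1.25
|y|^q = 7.1156^1.25 = 11.6216
f*(7.1156) = 11.6216 / 1.25 = 9.2972


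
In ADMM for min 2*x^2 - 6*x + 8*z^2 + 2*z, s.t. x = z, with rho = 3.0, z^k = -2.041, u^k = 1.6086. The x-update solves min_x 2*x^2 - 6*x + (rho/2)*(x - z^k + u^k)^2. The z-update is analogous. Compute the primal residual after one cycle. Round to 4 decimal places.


ADMM iteration with rho = 3.0, z^k = -2.041, u^k = 1.6086
Step 1: x-update.
Minimize 2*x^2 - 6*x + (3.0/2)*(x + 2.041 + 1.6086)^2
FOC: (2*2 + 3.0)*x = 6 + 3.0*(-2.041 - 1.6086)
x^{k+1} = -0.707
Step 2: z-update.
Minimize 8*z^2 + 2*z + (3.0/2)*(-0.707 - z + 1.6086)^2
FOC: (2*8 + 3.0)*z = -2 + 3.0*(-0.707 + 1.6086)
z^{k+1} = 0.0371
Step 3: u-update.
u^{k+1} = 1.6086 - 0.707 - 0.0371 = 0.8645
Step 4: Primal residual = |-0.707 - 0.0371| = 0.7441


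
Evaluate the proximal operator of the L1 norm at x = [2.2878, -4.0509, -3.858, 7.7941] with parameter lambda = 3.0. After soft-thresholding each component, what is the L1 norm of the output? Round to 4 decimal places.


Soft-thresholding with lambda = 3.0:
prox(2.2878) = sign(2.2878)*max(|2.2878| - 3.0, 0) = 0.0
prox(-4.0509) = sign(-4.0509)*max(|-4.0509| - 3.0, 0) = -1.0509
prox(-3.858) = sign(-3.858)*max(|-3.858| - 3.0, 0) = -0.858
prox(7.7941) = sign(7.7941)*max(|7.7941| - 3.0, 0) = 4.7941
prox(x) = [0.0, -1.0509, -0.858, 4.7941]
||prox(x)||_1 = 0.0 + 1.0509 + 0.858 + 4.7941 = 6.703


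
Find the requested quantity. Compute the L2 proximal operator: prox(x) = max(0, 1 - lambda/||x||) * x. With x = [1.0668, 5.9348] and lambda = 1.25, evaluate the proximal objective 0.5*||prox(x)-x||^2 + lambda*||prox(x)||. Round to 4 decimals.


Step 1: Compute ||x||.
||x|| = 6.0299
Step 2: Compute scaling factor.
scale = max(0, 1 - 1.25/6.0299) = 0.7927
Step 3: prox(x) = [0.8457, 4.7045]
||prox(x)|| = 4.7799
Step 4: Proximal objective.
0.5*||prox-x||^2 = 0.7813
lambda*||prox|| = 5.9749
Total = 6.7561


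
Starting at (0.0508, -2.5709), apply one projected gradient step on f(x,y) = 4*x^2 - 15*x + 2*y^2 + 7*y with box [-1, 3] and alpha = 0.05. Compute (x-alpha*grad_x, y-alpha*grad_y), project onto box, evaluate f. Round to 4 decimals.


Step 1: Compute gradient at (0.0508, -2.5709).
grad_x = 2*4*0.0508 - 15 = -14.5936
grad_y = 2*2*-2.5709 + 7 = -3.2836
Step 2: Gradient step.
x_raw = 0.0508 - 0.05*-14.5936 = 0.7805
y_raw = -2.5709 - 0.05*-3.2836 = -2.4067
Step 3: Project onto [-1, 3].
x_proj = clip(0.7805) = 0.7805
y_proj = clip(-2.4067) = -1.0
Step 4: Evaluate f.
f(0.7805, -1.0) = -14.2706


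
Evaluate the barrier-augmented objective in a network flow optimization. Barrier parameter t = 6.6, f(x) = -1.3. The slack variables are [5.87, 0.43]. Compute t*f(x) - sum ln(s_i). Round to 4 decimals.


Step 1: Compute log-barrier.
ln values: [1.7699, -0.844]
phi = -(1.7699 - 0.844) = -0.9259
Step 2: Compute augmented objective.
t*f(x) = 6.6*-1.3 = -8.58
Total = -8.58 - 0.9259 = -9.5059


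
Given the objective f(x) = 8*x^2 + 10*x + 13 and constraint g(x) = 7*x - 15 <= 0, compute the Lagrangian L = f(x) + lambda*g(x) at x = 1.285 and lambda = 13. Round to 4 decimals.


Step 1: Evaluate f(x).
f(1.285) = 8*1.285^2 + 10*1.285 + 13 = 39.0598
Step 2: Evaluate g(x).
g(1.285) = 7*1.285 - 15 = -6.005
Step 3: Compute Lagrangian.
L = 39.0598 + 13*-6.005 = -39.0052


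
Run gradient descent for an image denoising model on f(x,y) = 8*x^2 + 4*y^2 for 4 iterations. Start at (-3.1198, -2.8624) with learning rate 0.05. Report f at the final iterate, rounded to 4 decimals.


Gradient descent on f(x,y) = 8*x^2 + 4*y^2.
Starting point: (-3.1198, -2.8624), alpha = 0.05
Step 1: grad_x = 2*8*-3.1198 = -49.9168, grad_y = 2*4*-2.8624 = -22.8992
  x_1 = -3.1198 - 0.05*-49.9168 = -0.624
  y_1 = -2.8624 - 0.05*-22.8992 = -1.7174
Step 2: grad_x = 2*8*-0.624 = -9.9834, grad_y = 2*4*-1.7174 = -13.7395
  x_2 = -0.624 - 0.05*-9.9834 = -0.1248
  y_2 = -1.7174 - 0.05*-13.7395 = -1.0305
Step 3: grad_x = 2*8*-0.1248 = -1.9967, grad_y = 2*4*-1.0305 = -8.2437
  x_3 = -0.1248 - 0.05*-1.9967 = -0.025
  y_3 = -1.0305 - 0.05*-8.2437 = -0.6183
Step 4: grad_x = 2*8*-0.025 = -0.3993, grad_y = 2*4*-0.6183 = -4.9462
  x_4 = -0.025 - 0.05*-0.3993 = -0.005
  y_4 = -0.6183 - 0.05*-4.9462 = -0.371
f(-0.005, -0.371) = 8*(-0.005)^2 + 4*(-0.371)^2 = 0.5507


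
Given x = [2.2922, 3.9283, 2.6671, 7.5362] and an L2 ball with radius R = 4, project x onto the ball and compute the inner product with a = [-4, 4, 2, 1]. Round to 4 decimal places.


Step 1: Compute ||x|| (intermediates to 6 decimals).
||x|| = sqrt(2.2922^2 + 3.9283^2 + 2.6671^2 + 7.5362^2) = 9.19747
Step 2: Project.
Since ||x|| > R, scale = R/||x|| = 4/9.19747 = 0.434902, proj(x) = scale * x
proj(x) = [0.996882, 1.708426, 1.159927, 3.277508]
Step 3: Dot product.
a^T * proj(x) = -4*0.996882 + 4*1.708426 + 2*1.159927 + 1*3.277508 = 8.4435


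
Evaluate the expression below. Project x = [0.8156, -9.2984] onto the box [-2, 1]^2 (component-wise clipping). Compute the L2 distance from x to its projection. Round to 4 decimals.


Project each component onto [-2, 1].
clip(0.8156) = 0.8156, clip(-9.2984) = -2.0
Projection = [0.8156, -2.0]
Squared diffs: [0.0, 53.2666]
Distance = sqrt(53.2666) = 7.2984


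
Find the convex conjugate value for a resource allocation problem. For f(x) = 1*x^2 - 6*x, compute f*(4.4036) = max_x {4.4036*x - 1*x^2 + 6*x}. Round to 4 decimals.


f*(y) = sup_x {y*x - a*x^2 - b*x} = sup_x {(y-b)*x - a*x^2}
FOC: (y - b) - 2a*x = 0 => x* = (y - b)/(2a)
x* = (4.4036 + 6)/(2*1) = 5.2018
f*(4.4036) = (y-b)^2/(4a) = (4.4036 + 6)^2/(4*1)
= 108.2349/4 = 27.0587


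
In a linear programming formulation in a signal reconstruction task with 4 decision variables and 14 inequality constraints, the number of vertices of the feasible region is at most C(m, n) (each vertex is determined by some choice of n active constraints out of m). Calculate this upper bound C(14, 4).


Each vertex corresponds to some choice of n active constraints out of m, so the number of vertices is at most C(m, n) = m! / (n!(m-n)!).
m = 14, n = 4
Numerator: 14 * 13 * 12 * 11
Denominator: 4! = 24
C(14, 4) = 1001


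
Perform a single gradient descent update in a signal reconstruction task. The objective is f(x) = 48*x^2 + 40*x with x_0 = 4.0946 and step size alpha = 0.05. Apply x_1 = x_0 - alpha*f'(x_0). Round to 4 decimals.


We compute the gradient at x_0 and apply the update.
f'(x) = 96*x + 40
f'(4.0946) = 96*4.0946 + 40 = 433.0816
x_1 = 4.0946 - 0.05*433.0816 = -17.5595


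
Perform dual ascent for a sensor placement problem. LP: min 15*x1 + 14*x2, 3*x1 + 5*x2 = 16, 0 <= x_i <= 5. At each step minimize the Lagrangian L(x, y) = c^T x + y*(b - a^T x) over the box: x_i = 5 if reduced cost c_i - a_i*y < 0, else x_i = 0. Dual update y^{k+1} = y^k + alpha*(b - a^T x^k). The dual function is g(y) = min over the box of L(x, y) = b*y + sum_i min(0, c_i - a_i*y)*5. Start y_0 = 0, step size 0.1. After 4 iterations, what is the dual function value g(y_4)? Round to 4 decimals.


Dual ascent for LP: min 15*x1 + 14*x2, 3*x1 + 5*x2 = 16, 0 <= x_i <= 5
Step 1: y^k = 0.0, reduced costs: (15.0, 14.0)
  x^k = (0.0, 0.0), subgradient = b - a^T x = 16.0
  y^{k+1} = 0.0 + 0.1*16.0 = 1.6
Step 2: y^k = 1.6, reduced costs: (10.2, 6.0)
  x^k = (0.0, 0.0), subgradient = b - a^T x = 16.0
  y^{k+1} = 1.6 + 0.1*16.0 = 3.2
Step 3: y^k = 3.2, reduced costs: (5.4, -2.0)
  x^k = (0.0, 5.0), subgradient = b - a^T x = -9.0
  y^{k+1} = 3.2 + 0.1*-9.0 = 2.3
Step 4: y^k = 2.3, reduced costs: (8.1, 2.5)
  x^k = (0.0, 0.0), subgradient = b - a^T x = 16.0
  y^{k+1} = 2.3 + 0.1*16.0 = 3.9
Dual objective at y_4 = 3.9: reduced costs (3.3, -5.5), box minimizer x = (0.0, 5.0)
g(y_4) = b*y + (c1 - a1*y)*x1 + (c2 - a2*y)*x2 = 16*3.9 + 3.3*0.0 + (-5.5)*5.0 = 62.4 + 0.0 - 27.5 = 34.9


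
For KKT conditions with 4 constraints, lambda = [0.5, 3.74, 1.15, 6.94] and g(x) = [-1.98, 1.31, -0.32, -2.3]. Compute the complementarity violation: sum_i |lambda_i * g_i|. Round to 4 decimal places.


KKT complementary slackness check:
lambda_1 * g_1 = 0.5 * -1.98 = -0.99
lambda_2 * g_2 = 3.74 * 1.31 = 4.8994
lambda_3 * g_3 = 1.15 * -0.32 = -0.368
lambda_4 * g_4 = 6.94 * -2.3 = -15.962
Total violation = 0.99 + 4.8994 + 0.368 + 15.962 = 22.2194


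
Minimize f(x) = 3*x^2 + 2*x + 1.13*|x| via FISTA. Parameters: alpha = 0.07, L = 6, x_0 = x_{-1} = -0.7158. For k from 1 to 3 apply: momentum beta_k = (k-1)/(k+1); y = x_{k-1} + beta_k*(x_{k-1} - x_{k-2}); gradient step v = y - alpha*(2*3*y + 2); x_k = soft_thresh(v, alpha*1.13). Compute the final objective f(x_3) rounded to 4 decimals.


FISTA on f(x) = 3*x^2 + 2*x + 1.13*|x|
L = 6, alpha = 0.07
Iteration 1: beta = 0.0, y = -0.7158 + 0.0*(-0.7158 + 0.7158) = -0.7158
  grad(y) = -2.2948, v = y - alpha*grad = -0.5552
  prox(v) = soft_thresh(-0.5552, 0.0791) = -0.4761
Iteration 2: beta = 0.3333, y = -0.4761 + 0.3333*(-0.4761 + 0.7158) = -0.3962
  grad(y) = -0.3769, v = y - alpha*grad = -0.3698
  prox(v) = soft_thresh(-0.3698, 0.0791) = -0.2907
Iteration 3: beta = 0.5, y = -0.2907 + 0.5*(-0.2907 + 0.4761) = -0.198
  grad(y) = 0.8122, v = y - alpha*grad = -0.2548
  prox(v) = soft_thresh(-0.2548, 0.0791) = -0.1757
f(x_3) = 3*(-0.1757)^2 + 2*(-0.1757) + 1.13*|-0.1757| = -0.0602


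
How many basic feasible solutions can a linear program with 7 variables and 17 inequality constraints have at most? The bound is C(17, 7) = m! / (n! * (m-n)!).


Each vertex corresponds to some choice of n active constraints out of m, so the number of vertices is at most C(m, n) = m! / (n!(m-n)!).
m = 17, n = 7
Numerator: 17 * 16 * 15 * 14 * 13 * 12 * 11
Denominator: 7! = 5040
C(17, 7) = 19448


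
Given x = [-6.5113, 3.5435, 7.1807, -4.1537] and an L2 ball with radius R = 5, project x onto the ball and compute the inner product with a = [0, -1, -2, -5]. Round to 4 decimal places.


Step 1: Compute ||x|| (intermediates to 6 decimals).
||x|| = sqrt((-6.5113)^2 + 3.5435^2 + 7.1807^2 + (-4.1537)^2) = 11.125156
Step 2: Project.
Since ||x|| > R, scale = R/||x|| = 5/11.125156 = 0.449432, proj(x) = scale * x
proj(x) = [-2.926387, 1.592562, 3.227236, -1.866806]
Step 3: Dot product.
a^T * proj(x) = 0*(-2.926387) - 1*1.592562 - 2*3.227236 - 5*(-1.866806) = 1.287


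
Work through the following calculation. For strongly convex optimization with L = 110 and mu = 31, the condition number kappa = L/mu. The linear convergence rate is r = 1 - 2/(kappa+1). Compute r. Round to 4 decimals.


Step 1: Compute the condition number.
kappa = L/mu = 110/31 = 3.5484
Step 2: Compute the convergence rate.
r = 1 - 2/(kappa + 1) = 1 - 2*mu/(L + mu) = (L - mu)/(L + mu) = 79/141 = 0.5603


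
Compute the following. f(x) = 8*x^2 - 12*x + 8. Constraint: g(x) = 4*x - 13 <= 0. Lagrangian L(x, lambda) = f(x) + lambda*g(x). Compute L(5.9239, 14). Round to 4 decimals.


Step 1: Evaluate f(x).
f(5.9239) = 8*5.9239^2 - 12*5.9239 + 8 = 217.6539
Step 2: Evaluate g(x).
g(5.9239) = 4*5.9239 - 13 = 10.6956
Step 3: Compute Lagrangian.
L = 217.6539 + 14*10.6956 = 367.3923


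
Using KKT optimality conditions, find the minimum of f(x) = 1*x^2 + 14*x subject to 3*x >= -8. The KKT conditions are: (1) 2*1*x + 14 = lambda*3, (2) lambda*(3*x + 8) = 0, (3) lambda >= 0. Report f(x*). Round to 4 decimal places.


Step 1: Try lambda = 0 (constraint inactive).
x_unc = -14/(2*1) = -7.0
Check: 3*-7.0 = -21.0 < -8 -- violated!
Step 2: Constraint must be active: 3*x = -8
x* = -8/3 = -2.6667 (rounded; the exact value -8/3 is used below)
lambda = (2*1*(-8/3) + 14)/3 = 2.8889
Step 3: Compute optimal value.
f(x*) = 1*(-8/3)^2 + 14*(-8/3) = -30.2222


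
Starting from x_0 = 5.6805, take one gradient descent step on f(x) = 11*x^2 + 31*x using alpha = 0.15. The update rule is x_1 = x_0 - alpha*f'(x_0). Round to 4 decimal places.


We compute the gradient at x_0 and apply the update.
f'(x) = 22*x + 31
f'(5.6805) = 22*5.6805 + 31 = 155.971
x_1 = 5.6805 - 0.15*155.971 = -17.7152


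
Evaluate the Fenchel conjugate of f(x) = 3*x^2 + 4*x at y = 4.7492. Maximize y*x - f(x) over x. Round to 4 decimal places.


f*(y) = sup_x {y*x - a*x^2 - b*x} = sup_x {(y-b)*x - a*x^2}
FOC: (y - b) - 2a*x = 0 => x* = (y - b)/(2a)
x* = (4.7492 - 4)/(2*3) = 0.1249
f*(4.7492) = (y-b)^2/(4a) = (4.7492 - 4)^2/(4*3)
= 0.5613/12 = 0.0468


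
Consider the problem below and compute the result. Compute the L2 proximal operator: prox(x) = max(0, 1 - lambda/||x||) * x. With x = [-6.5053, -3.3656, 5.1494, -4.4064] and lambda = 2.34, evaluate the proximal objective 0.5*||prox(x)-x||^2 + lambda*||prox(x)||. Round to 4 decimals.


Step 1: Compute ||x||.
||x|| = 9.9789
Step 2: Compute scaling factor.
scale = max(0, 1 - 2.34/9.9789) = 0.7655
Step 3: prox(x) = [-4.9798, -2.5764, 3.9419, -3.3731]
||prox(x)|| = 7.6389
Step 4: Proximal objective.
0.5*||prox-x||^2 = 2.7378
lambda*||prox|| = 17.875
Total = 20.6129


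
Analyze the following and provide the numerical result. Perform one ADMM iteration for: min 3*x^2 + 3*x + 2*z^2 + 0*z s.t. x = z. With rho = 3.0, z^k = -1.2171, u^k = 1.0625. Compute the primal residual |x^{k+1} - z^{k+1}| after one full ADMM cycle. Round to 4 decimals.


ADMM iteration with rho = 3.0, z^k = -1.2171, u^k = 1.0625
Step 1: x-update.
Minimize 3*x^2 + 3*x + (3.0/2)*(x + 1.2171 + 1.0625)^2
FOC: (2*3 + 3.0)*x = -3 + 3.0*(-1.2171 - 1.0625)
x^{k+1} = -1.0932
Step 2: z-update.
Minimize 2*z^2 + 0*z + (3.0/2)*(-1.0932 - z + 1.0625)^2
FOC: (2*2 + 3.0)*z = 0 + 3.0*(-1.0932 + 1.0625)
z^{k+1} = -0.0132
Step 3: u-update.
u^{k+1} = 1.0625 - 1.0932 + 0.0132 = -0.0175
Step 4: Primal residual = |-1.0932 + 0.0132| = 1.08


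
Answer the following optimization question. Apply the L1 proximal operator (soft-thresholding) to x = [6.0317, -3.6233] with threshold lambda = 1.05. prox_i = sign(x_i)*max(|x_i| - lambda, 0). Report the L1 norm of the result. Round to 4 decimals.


Soft-thresholding with lambda = 1.05:
prox(6.0317) = sign(6.0317)*max(|6.0317| - 1.05, 0) = 4.9817
prox(-3.6233) = sign(-3.6233)*max(|-3.6233| - 1.05, 0) = -2.5733
prox(x) = [4.9817, -2.5733]
||prox(x)||_1 = 4.9817 + 2.5733 = 7.555


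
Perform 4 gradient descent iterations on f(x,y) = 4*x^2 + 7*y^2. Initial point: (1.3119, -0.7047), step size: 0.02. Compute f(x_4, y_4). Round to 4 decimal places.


Gradient descent on f(x,y) = 4*x^2 + 7*y^2.
Starting point: (1.3119, -0.7047), alpha = 0.02
Step 1: grad_x = 2*4*1.3119 = 10.4952, grad_y = 2*7*-0.7047 = -9.8658
  x_1 = 1.3119 - 0.02*10.4952 = 1.102
  y_1 = -0.7047 - 0.02*-9.8658 = -0.5074
Step 2: grad_x = 2*4*1.102 = 8.816, grad_y = 2*7*-0.5074 = -7.1034
  x_2 = 1.102 - 0.02*8.816 = 0.9257
  y_2 = -0.5074 - 0.02*-7.1034 = -0.3653
Step 3: grad_x = 2*4*0.9257 = 7.4054, grad_y = 2*7*-0.3653 = -5.1144
  x_3 = 0.9257 - 0.02*7.4054 = 0.7776
  y_3 = -0.3653 - 0.02*-5.1144 = -0.263
Step 4: grad_x = 2*4*0.7776 = 6.2205, grad_y = 2*7*-0.263 = -3.6824
  x_4 = 0.7776 - 0.02*6.2205 = 0.6532
  y_4 = -0.263 - 0.02*-3.6824 = -0.1894
f(0.6532, -0.1894) = 4*0.6532^2 + 7*(-0.1894)^2 = 1.9575


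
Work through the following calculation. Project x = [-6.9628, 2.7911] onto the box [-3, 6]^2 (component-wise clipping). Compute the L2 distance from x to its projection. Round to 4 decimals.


Project each component onto [-3, 6].
clip(-6.9628) = -3.0, clip(2.7911) = 2.7911
Projection = [-3.0, 2.7911]
Squared diffs: [15.7038, 0.0]
Distance = sqrt(15.7038) = 3.9628


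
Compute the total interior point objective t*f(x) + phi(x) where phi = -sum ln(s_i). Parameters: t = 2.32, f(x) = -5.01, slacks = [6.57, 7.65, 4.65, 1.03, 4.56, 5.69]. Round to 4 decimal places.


Step 1: Compute log-barrier.
ln values: [1.8825, 2.0347, 1.5369, 0.0296, 1.5173, 1.7387]
phi = -(1.8825 + 2.0347 + 1.5369 + 0.0296 + 1.5173 + 1.7387) = -8.7397
Step 2: Compute augmented objective.
t*f(x) = 2.32*-5.01 = -11.6232
Total = -11.6232 - 8.7397 = -20.3629


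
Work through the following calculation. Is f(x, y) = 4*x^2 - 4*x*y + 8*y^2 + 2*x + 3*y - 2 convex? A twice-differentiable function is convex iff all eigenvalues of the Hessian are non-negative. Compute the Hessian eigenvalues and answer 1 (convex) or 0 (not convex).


The Hessian of f(x,y) = 4*x^2 - 4*x*y + 8*y^2 + 2*x + 3*y - 2 is:
H = [[8, -4], [-4, 16]]
Trace = 8 + 16 = 24
Determinant = 8*16 - (-4)^2 = 112
Discriminant = (24)^2 - 4*112 = 128.0
Eigenvalues: lambda_1 = 6.3431, lambda_2 = 17.6569
The function is convex.

1


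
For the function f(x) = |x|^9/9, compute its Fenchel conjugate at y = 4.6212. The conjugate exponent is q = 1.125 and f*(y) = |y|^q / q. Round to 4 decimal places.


The conjugate exponent q satisfies 1/p + 1/q = 1.
p = 9, so q = 9/(9 - 1) = 1.125
|y|^q = 4.6212^1.125 = 5.5956
f*(4.6212) = 5.5956 / 1.125 = 4.9739


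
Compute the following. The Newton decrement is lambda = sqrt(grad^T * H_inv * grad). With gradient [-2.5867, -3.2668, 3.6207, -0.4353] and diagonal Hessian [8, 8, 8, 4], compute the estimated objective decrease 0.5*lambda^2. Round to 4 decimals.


Step 1: H is diagonal, so H^(-1) * g = [-0.3233, -0.4084, 0.4526, -0.1088].
Step 2: g^T H^(-1) g = sum_i g_i^2 / H_ii
  = (-2.5867)^2/8 + (-3.2668)^2/8 + (3.6207)^2/8 + (-0.4353)^2/4
  = 0.8364 + 1.334 + 1.6387 + 0.0474 = 3.8564
Step 3: Objective decrease = 0.5 * g^T H^(-1) g = 1.9282


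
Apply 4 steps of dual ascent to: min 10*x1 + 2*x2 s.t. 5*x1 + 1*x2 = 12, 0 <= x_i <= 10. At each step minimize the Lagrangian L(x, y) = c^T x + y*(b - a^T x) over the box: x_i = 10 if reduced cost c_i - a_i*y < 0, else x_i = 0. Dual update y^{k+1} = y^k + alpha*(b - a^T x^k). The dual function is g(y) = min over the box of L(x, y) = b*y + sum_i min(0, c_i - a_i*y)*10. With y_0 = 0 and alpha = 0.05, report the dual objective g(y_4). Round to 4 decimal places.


Dual ascent for LP: min 10*x1 + 2*x2, 5*x1 + 1*x2 = 12, 0 <= x_i <= 10
Step 1: y^k = 0.0, reduced costs: (10.0, 2.0)
  x^k = (0.0, 0.0), subgradient = b - a^T x = 12.0
  y^{k+1} = 0.0 + 0.05*12.0 = 0.6
Step 2: y^k = 0.6, reduced costs: (7.0, 1.4)
  x^k = (0.0, 0.0), subgradient = b - a^T x = 12.0
  y^{k+1} = 0.6 + 0.05*12.0 = 1.2
Step 3: y^k = 1.2, reduced costs: (4.0, 0.8)
  x^k = (0.0, 0.0), subgradient = b - a^T x = 12.0
  y^{k+1} = 1.2 + 0.05*12.0 = 1.8
Step 4: y^k = 1.8, reduced costs: (1.0, 0.2)
  x^k = (0.0, 0.0), subgradient = b - a^T x = 12.0
  y^{k+1} = 1.8 + 0.05*12.0 = 2.4
Dual objective at y_4 = 2.4: reduced costs (-2.0, -0.4), box minimizer x = (10.0, 10.0)
g(y_4) = b*y + (c1 - a1*y)*x1 + (c2 - a2*y)*x2 = 12*2.4 + (-2.0)*10.0 + (-0.4)*10.0 = 28.8 - 20.0 - 4.0 = 4.8


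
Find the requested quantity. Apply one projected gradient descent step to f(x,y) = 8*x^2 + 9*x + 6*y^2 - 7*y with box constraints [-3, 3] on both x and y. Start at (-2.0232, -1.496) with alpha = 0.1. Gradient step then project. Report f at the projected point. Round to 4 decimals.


Step 1: Compute gradient at (-2.0232, -1.496).
grad_x = 2*8*-2.0232 + 9 = -23.3712
grad_y = 2*6*-1.496 - 7 = -24.952
Step 2: Gradient step.
x_raw = -2.0232 - 0.1*-23.3712 = 0.3139
y_raw = -1.496 - 0.1*-24.952 = 0.9992
Step 3: Project onto [-3, 3].
x_proj = clip(0.3139) = 0.3139
y_proj = clip(0.9992) = 0.9992
Step 4: Evaluate f.
f(0.3139, 0.9992) = 2.6096


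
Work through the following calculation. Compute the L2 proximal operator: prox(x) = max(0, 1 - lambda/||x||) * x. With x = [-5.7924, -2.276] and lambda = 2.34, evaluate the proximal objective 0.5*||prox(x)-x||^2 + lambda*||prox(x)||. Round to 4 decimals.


Step 1: Compute ||x||.
||x|| = 6.2235
Step 2: Compute scaling factor.
scale = max(0, 1 - 2.34/6.2235) = 0.624
Step 3: prox(x) = [-3.6145, -1.4202]
||prox(x)|| = 3.8835
Step 4: Proximal objective.
0.5*||prox-x||^2 = 2.7378
lambda*||prox|| = 9.0874
Total = 11.8252


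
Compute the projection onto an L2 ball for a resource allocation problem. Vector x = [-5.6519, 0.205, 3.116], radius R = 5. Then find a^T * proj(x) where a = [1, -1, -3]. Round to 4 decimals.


Step 1: Compute ||x|| (intermediates to 6 decimals).
||x|| = sqrt((-5.6519)^2 + 0.205^2 + 3.116^2) = 6.457202
Step 2: Project.
Since ||x|| > R, scale = R/||x|| = 5/6.457202 = 0.774329, proj(x) = scale * x
proj(x) = [-4.37643, 0.158737, 2.412809]
Step 3: Dot product.
a^T * proj(x) = 1*(-4.37643) - 1*0.158737 - 3*2.412809 = -11.7736


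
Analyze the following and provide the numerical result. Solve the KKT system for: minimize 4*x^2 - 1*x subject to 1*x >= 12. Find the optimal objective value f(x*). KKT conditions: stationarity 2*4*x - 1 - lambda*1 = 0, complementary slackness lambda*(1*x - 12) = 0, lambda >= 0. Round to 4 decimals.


Step 1: Try lambda = 0 (constraint inactive).
x_unc = 1/(2*4) = 0.125
Check: 1*0.125 = 0.125 < 12 -- violated!
Step 2: Constraint must be active: 1*x = 12
x* = 12/1 = 12.0
lambda = (2*4*12.0 - 1)/1 = 95.0
Step 3: Compute optimal value.
f(x*) = 4*12.0^2 - 1*12.0 = 564.0


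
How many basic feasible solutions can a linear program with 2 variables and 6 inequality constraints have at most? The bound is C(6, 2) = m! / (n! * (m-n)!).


Each vertex corresponds to some choice of n active constraints out of m, so the number of vertices is at most C(m, n) = m! / (n!(m-n)!).
m = 6, n = 2
Numerator: 6 * 5
Denominator: 2! = 2
C(6, 2) = 15


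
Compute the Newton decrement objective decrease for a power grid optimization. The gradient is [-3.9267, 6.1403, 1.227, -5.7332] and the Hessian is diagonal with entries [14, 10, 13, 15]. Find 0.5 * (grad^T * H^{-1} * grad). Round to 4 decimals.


Step 1: H is diagonal, so H^(-1) * g = [-0.2805, 0.614, 0.0944, -0.3822].
Step 2: g^T H^(-1) g = sum_i g_i^2 / H_ii
  = (-3.9267)^2/14 + (6.1403)^2/10 + (1.227)^2/13 + (-5.7332)^2/15
  = 1.1014 + 3.7703 + 0.1158 + 2.1913 = 7.1788
Step 3: Objective decrease = 0.5 * g^T H^(-1) g = 3.5894


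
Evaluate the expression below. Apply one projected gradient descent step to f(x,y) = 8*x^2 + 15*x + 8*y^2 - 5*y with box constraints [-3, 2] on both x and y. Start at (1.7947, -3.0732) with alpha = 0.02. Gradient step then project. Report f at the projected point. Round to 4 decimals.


Step 1: Compute gradient at (1.7947, -3.0732).
grad_x = 2*8*1.7947 + 15 = 43.7152
grad_y = 2*8*-3.0732 - 5 = -54.1712
Step 2: Gradient step.
x_raw = 1.7947 - 0.02*43.7152 = 0.9204
y_raw = -3.0732 - 0.02*-54.1712 = -1.9898
Step 3: Project onto [-3, 2].
x_proj = clip(0.9204) = 0.9204
y_proj = clip(-1.9898) = -1.9898
Step 4: Evaluate f.
f(0.9204, -1.9898) = 62.2055


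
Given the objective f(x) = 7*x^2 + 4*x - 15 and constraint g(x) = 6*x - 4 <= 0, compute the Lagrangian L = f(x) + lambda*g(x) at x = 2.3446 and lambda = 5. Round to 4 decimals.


Step 1: Evaluate f(x).
f(2.3446) = 7*2.3446^2 + 4*2.3446 - 15 = 32.8584
Step 2: Evaluate g(x).
g(2.3446) = 6*2.3446 - 4 = 10.0676
Step 3: Compute Lagrangian.
L = 32.8584 + 5*10.0676 = 83.1964


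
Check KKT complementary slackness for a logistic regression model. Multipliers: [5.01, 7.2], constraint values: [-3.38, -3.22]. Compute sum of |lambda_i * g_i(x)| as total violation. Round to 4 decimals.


KKT complementary slackness check:
lambda_1 * g_1 = 5.01 * -3.38 = -16.9338
lambda_2 * g_2 = 7.2 * -3.22 = -23.184
Total violation = 16.9338 + 23.184 = 40.1178


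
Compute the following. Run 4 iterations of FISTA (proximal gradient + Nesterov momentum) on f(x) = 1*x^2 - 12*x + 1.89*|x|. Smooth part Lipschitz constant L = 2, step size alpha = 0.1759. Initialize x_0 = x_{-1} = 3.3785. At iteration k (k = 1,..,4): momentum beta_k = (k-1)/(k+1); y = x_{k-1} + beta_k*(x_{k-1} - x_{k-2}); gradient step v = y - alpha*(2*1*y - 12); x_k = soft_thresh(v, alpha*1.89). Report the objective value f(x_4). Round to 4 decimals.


FISTA on f(x) = 1*x^2 - 12*x + 1.89*|x|
L = 2, alpha = 0.1759
Iteration 1: beta = 0.0, y = 3.3785 + 0.0*(3.3785 - 3.3785) = 3.3785
  grad(y) = -5.243, v = y - alpha*grad = 4.3007
  prox(v) = soft_thresh(4.3007, 0.3325) = 3.9683
Iteration 2: beta = 0.3333, y = 3.9683 + 0.3333*(3.9683 - 3.3785) = 4.1649
  grad(y) = -3.6702, v = y - alpha*grad = 4.8105
  prox(v) = soft_thresh(4.8105, 0.3325) = 4.478
Iteration 3: beta = 0.5, y = 4.478 + 0.5*(4.478 - 3.9683) = 4.7329
  grad(y) = -2.5342, v = y - alpha*grad = 5.1787
  prox(v) = soft_thresh(5.1787, 0.3325) = 4.8462
Iteration 4: beta = 0.6, y = 4.8462 + 0.6*(4.8462 - 4.478) = 5.0671
  grad(y) = -1.8657, v = y - alpha*grad = 5.3953
  prox(v) = soft_thresh(5.3953, 0.3325) = 5.0629
f(x_4) = 1*5.0629^2 - 12*5.0629 + 1.89*|5.0629| = -25.553


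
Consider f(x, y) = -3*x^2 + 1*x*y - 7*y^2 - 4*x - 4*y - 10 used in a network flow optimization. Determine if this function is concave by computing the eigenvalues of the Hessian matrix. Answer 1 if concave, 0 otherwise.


The Hessian of f(x,y) = -3*x^2 + 1*x*y - 7*y^2 - 4*x - 4*y - 10 is:
H = [[-6, 1], [1, -14]]
Trace = -6 - 14 = -20
Determinant = -6*-14 - (1)^2 = 83
Discriminant = (-20)^2 - 4*83 = 68.0
Eigenvalues: lambda_1 = -14.1231, lambda_2 = -5.8769
The function is concave.

1


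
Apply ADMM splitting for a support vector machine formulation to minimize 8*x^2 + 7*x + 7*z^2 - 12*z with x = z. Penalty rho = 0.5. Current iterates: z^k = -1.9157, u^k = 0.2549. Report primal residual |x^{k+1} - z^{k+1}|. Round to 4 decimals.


ADMM iteration with rho = 0.5, z^k = -1.9157, u^k = 0.2549
Step 1: x-update.
Minimize 8*x^2 + 7*x + (0.5/2)*(x + 1.9157 + 0.2549)^2
FOC: (2*8 + 0.5)*x = -7 + 0.5*(-1.9157 - 0.2549)
x^{k+1} = -0.49
Step 2: z-update.
Minimize 7*z^2 - 12*z + (0.5/2)*(-0.49 - z + 0.2549)^2
FOC: (2*7 + 0.5)*z = 12 + 0.5*(-0.49 + 0.2549)
z^{k+1} = 0.8195
Step 3: u-update.
u^{k+1} = 0.2549 - 0.49 - 0.8195 = -1.0546
Step 4: Primal residual = |-0.49 - 0.8195| = 1.3095


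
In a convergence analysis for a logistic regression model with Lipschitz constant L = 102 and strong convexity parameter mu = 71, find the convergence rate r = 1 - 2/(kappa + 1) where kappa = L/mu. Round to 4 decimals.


Step 1: Compute the condition number.
kappa = L/mu = 102/71 = 1.4366
Step 2: Compute the convergence rate.
r = 1 - 2/(kappa + 1) = 1 - 2*mu/(L + mu) = (L - mu)/(L + mu) = 31/173 = 0.1792


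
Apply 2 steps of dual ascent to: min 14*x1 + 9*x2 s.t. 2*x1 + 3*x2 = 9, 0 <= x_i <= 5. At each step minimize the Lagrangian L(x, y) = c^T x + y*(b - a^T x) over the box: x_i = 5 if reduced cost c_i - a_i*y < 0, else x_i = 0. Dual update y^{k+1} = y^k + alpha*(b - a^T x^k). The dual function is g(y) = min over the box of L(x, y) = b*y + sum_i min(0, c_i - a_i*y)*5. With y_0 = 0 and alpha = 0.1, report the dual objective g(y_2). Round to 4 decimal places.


Dual ascent for LP: min 14*x1 + 9*x2, 2*x1 + 3*x2 = 9, 0 <= x_i <= 5
Step 1: y^k = 0.0, reduced costs: (14.0, 9.0)
  x^k = (0.0, 0.0), subgradient = b - a^T x = 9.0
  y^{k+1} = 0.0 + 0.1*9.0 = 0.9
Step 2: y^k = 0.9, reduced costs: (12.2, 6.3)
  x^k = (0.0, 0.0), subgradient = b - a^T x = 9.0
  y^{k+1} = 0.9 + 0.1*9.0 = 1.8
Dual objective at y_2 = 1.8: reduced costs (10.4, 3.6), box minimizer x = (0.0, 0.0)
g(y_2) = b*y + (c1 - a1*y)*x1 + (c2 - a2*y)*x2 = 9*1.8 + 10.4*0.0 + 3.6*0.0 = 16.2 + 0.0 + 0.0 = 16.2


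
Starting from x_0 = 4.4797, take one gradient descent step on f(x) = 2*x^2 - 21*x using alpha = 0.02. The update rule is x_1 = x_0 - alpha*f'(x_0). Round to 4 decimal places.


We compute the gradient at x_0 and apply the update.
f'(x) = 4*x - 21
f'(4.4797) = 4*4.4797 - 21 = -3.0812
x_1 = 4.4797 - 0.02*-3.0812 = 4.5413


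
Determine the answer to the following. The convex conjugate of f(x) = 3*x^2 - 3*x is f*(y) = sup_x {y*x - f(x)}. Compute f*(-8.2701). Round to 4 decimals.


f*(y) = sup_x {y*x - a*x^2 - b*x} = sup_x {(y-b)*x - a*x^2}
FOC: (y - b) - 2a*x = 0 => x* = (y - b)/(2a)
x* = (-8.2701 + 3)/(2*3) = -0.8784
f*(-8.2701) = (y-b)^2/(4a) = (-8.2701 + 3)^2/(4*3)
= 27.774/12 = 2.3145


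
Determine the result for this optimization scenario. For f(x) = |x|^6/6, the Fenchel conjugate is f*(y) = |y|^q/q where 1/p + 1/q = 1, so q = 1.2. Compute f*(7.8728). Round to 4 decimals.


The conjugate exponent q satisfies 1/p + 1/q = 1.
p = 6, so q = 6/(6 - 1) = 1.2
|y|^q = 7.8728^1.2 = 11.8947
f*(7.8728) = 11.8947 / 1.2 = 9.9123


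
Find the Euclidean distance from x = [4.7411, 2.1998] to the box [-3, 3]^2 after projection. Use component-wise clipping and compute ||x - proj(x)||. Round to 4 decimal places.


Project each component onto [-3, 3].
clip(4.7411) = 3.0, clip(2.1998) = 2.1998
Projection = [3.0, 2.1998]
Squared diffs: [3.0314, 0.0]
Distance = sqrt(3.0314) = 1.7411


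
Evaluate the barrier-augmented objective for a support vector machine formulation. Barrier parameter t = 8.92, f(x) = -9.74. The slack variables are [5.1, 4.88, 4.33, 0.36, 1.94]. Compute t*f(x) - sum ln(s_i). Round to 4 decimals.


Step 1: Compute log-barrier.
ln values: [1.6292, 1.5851, 1.4656, -1.0217, 0.6627]
phi = -(1.6292 + 1.5851 + 1.4656 - 1.0217 + 0.6627) = -4.321
Step 2: Compute augmented objective.
t*f(x) = 8.92*-9.74 = -86.8808
Total = -86.8808 - 4.321 = -91.2018


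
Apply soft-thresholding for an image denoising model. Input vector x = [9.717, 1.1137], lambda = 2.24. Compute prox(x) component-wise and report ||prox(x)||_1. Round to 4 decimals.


Soft-thresholding with lambda = 2.24:
prox(9.717) = sign(9.717)*max(|9.717| - 2.24, 0) = 7.477
prox(1.1137) = sign(1.1137)*max(|1.1137| - 2.24, 0) = 0.0
prox(x) = [7.477, 0.0]
||prox(x)||_1 = 7.477 + 0.0 = 7.477


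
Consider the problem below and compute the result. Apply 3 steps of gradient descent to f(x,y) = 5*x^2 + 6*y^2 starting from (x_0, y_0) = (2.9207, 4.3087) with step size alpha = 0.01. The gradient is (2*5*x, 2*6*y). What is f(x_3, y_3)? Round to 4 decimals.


Gradient descent on f(x,y) = 5*x^2 + 6*y^2.
Starting point: (2.9207, 4.3087), alpha = 0.01
Step 1: grad_x = 2*5*2.9207 = 29.207, grad_y = 2*6*4.3087 = 51.7044
  x_1 = 2.9207 - 0.01*29.207 = 2.6286
  y_1 = 4.3087 - 0.01*51.7044 = 3.7917
Step 2: grad_x = 2*5*2.6286 = 26.2863, grad_y = 2*6*3.7917 = 45.4999
  x_2 = 2.6286 - 0.01*26.2863 = 2.3658
  y_2 = 3.7917 - 0.01*45.4999 = 3.3367
Step 3: grad_x = 2*5*2.3658 = 23.6577, grad_y = 2*6*3.3367 = 40.0399
  x_3 = 2.3658 - 0.01*23.6577 = 2.1292
  y_3 = 3.3367 - 0.01*40.0399 = 2.9363
f(2.1292, 2.9363) = 5*2.1292^2 + 6*2.9363^2 = 74.3969


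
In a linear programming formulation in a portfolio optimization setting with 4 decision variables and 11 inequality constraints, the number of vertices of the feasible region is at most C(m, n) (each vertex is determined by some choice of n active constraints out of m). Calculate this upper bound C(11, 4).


Each vertex corresponds to some choice of n active constraints out of m, so the number of vertices is at most C(m, n) = m! / (n!(m-n)!).
m = 11, n = 4
Numerator: 11 * 10 * 9 * 8
Denominator: 4! = 24
C(11, 4) = 330


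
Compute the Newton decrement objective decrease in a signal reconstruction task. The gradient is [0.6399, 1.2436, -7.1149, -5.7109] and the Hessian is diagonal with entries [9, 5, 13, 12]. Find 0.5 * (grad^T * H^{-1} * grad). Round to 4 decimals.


Step 1: H is diagonal, so H^(-1) * g = [0.0711, 0.2487, -0.5473, -0.4759].
Step 2: g^T H^(-1) g = sum_i g_i^2 / H_ii
  = (0.6399)^2/9 + (1.2436)^2/5 + (-7.1149)^2/13 + (-5.7109)^2/12
  = 0.0455 + 0.3093 + 3.894 + 2.7179 = 6.9667
Step 3: Objective decrease = 0.5 * g^T H^(-1) g = 3.4833


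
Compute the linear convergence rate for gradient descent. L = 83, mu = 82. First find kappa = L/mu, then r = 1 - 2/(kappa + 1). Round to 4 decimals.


Step 1: Compute the condition number.
kappa = L/mu = 83/82 = 1.0122
Step 2: Compute the convergence rate.
r = 1 - 2/(kappa + 1) = 1 - 2*mu/(L + mu) = (L - mu)/(L + mu) = 1/165 = 0.0061


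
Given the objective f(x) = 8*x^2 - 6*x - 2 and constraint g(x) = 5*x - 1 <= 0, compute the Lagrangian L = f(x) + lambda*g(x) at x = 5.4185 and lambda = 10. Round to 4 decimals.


Step 1: Evaluate f(x).
f(5.4185) = 8*5.4185^2 - 6*5.4185 - 2 = 200.3701
Step 2: Evaluate g(x).
g(5.4185) = 5*5.4185 - 1 = 26.0925
Step 3: Compute Lagrangian.
L = 200.3701 + 10*26.0925 = 461.2951


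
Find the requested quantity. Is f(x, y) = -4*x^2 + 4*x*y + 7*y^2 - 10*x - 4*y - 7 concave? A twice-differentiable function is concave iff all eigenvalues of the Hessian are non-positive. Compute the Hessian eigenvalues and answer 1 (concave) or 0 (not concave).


The Hessian of f(x,y) = -4*x^2 + 4*x*y + 7*y^2 - 10*x - 4*y - 7 is:
H = [[-8, 4], [4, 14]]
Trace = -8 + 14 = 6
Determinant = -8*14 - (4)^2 = -128
Discriminant = (6)^2 - 4*-128 = 548.0
Eigenvalues: lambda_1 = -8.7047, lambda_2 = 14.7047
The function is not concave.

0


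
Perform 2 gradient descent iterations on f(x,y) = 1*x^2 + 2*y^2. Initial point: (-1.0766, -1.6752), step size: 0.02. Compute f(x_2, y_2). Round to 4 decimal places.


Gradient descent on f(x,y) = 1*x^2 + 2*y^2.
Starting point: (-1.0766, -1.6752), alpha = 0.02
Step 1: grad_x = 2*1*-1.0766 = -2.1532, grad_y = 2*2*-1.6752 = -6.7008
  x_1 = -1.0766 - 0.02*-2.1532 = -1.0335
  y_1 = -1.6752 - 0.02*-6.7008 = -1.5412
Step 2: grad_x = 2*1*-1.0335 = -2.0671, grad_y = 2*2*-1.5412 = -6.1647
  x_2 = -1.0335 - 0.02*-2.0671 = -0.9922
  y_2 = -1.5412 - 0.02*-6.1647 = -1.4179
f(-0.9922, -1.4179) = 1*(-0.9922)^2 + 2*(-1.4179)^2 = 5.0053


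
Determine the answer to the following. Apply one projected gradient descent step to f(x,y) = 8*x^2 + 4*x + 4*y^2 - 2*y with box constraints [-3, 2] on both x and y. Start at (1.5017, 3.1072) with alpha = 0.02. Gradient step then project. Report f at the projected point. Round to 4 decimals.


Step 1: Compute gradient at (1.5017, 3.1072).
grad_x = 2*8*1.5017 + 4 = 28.0272
grad_y = 2*4*3.1072 - 2 = 22.8576
Step 2: Gradient step.
x_raw = 1.5017 - 0.02*28.0272 = 0.9412
y_raw = 3.1072 - 0.02*22.8576 = 2.65
Step 3: Project onto [-3, 2].
x_proj = clip(0.9412) = 0.9412
y_proj = clip(2.65) = 2.0
Step 4: Evaluate f.
f(0.9412, 2.0) = 22.8508


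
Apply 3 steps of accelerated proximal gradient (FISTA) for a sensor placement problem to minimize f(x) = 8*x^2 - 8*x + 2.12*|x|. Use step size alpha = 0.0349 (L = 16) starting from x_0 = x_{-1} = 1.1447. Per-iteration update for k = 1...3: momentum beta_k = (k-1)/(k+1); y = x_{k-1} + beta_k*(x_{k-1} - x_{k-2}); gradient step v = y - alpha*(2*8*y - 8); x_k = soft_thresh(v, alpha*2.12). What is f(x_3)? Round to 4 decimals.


FISTA on f(x) = 8*x^2 - 8*x + 2.12*|x|
L = 16, alpha = 0.0349
Iteration 1: beta = 0.0, y = 1.1447 + 0.0*(1.1447 - 1.1447) = 1.1447
  grad(y) = 10.3152, v = y - alpha*grad = 0.7847
  prox(v) = soft_thresh(0.7847, 0.074) = 0.7107
Iteration 2: beta = 0.3333, y = 0.7107 + 0.3333*(0.7107 - 1.1447) = 0.566
  grad(y) = 1.0568, v = y - alpha*grad = 0.5292
  prox(v) = soft_thresh(0.5292, 0.074) = 0.4552
Iteration 3: beta = 0.5, y = 0.4552 + 0.5*(0.4552 - 0.7107) = 0.3274
  grad(y) = -2.7614, v = y - alpha*grad = 0.4238
  prox(v) = soft_thresh(0.4238, 0.074) = 0.3498
f(x_3) = 8*0.3498^2 - 8*0.3498 + 2.12*|0.3498| = -1.0779


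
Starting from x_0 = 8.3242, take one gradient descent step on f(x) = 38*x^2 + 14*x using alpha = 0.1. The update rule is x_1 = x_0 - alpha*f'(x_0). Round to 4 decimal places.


We compute the gradient at x_0 and apply the update.
f'(x) = 76*x + 14
f'(8.3242) = 76*8.3242 + 14 = 646.6392
x_1 = 8.3242 - 0.1*646.6392 = -56.3397


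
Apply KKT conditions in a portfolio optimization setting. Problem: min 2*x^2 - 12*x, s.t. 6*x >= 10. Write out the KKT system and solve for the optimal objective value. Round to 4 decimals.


Step 1: Try lambda = 0 (constraint inactive).
Stationarity: 2*2*x - 12 = 0
x* = 12/(2*2) = 3.0
Check constraint: 6*3.0 = 18.0 >= 10 -- satisfied.
Step 2: Compute optimal value.
f(x*) = 2*3.0^2 - 12*3.0 = -18.0


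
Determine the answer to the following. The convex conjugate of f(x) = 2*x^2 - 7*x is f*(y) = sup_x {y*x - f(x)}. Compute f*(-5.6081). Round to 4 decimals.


f*(y) = sup_x {y*x - a*x^2 - b*x} = sup_x {(y-b)*x - a*x^2}
FOC: (y - b) - 2a*x = 0 => x* = (y - b)/(2a)
x* = (-5.6081 + 7)/(2*2) = 0.348
f*(-5.6081) = (y-b)^2/(4a) = (-5.6081 + 7)^2/(4*2)
= 1.9374/8 = 0.2422
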